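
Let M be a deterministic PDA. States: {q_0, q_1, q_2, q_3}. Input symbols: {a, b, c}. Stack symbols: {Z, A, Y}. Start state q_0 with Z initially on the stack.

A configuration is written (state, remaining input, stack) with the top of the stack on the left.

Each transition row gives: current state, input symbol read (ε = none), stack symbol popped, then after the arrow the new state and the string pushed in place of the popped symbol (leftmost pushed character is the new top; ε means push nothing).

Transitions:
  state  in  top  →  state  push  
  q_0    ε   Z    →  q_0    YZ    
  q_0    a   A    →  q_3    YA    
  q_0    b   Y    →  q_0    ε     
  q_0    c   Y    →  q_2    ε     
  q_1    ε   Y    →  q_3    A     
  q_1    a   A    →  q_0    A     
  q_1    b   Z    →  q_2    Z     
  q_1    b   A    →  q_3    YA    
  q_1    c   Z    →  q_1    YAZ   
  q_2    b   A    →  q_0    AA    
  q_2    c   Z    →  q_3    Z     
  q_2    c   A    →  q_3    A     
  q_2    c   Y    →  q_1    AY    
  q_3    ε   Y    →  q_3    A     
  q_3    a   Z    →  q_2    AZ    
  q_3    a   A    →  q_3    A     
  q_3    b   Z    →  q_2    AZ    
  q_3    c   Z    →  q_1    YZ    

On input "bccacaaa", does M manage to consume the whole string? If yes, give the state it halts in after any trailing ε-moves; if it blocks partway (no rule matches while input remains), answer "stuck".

(q_0, bccacaaa, Z)
  ε-move, top Z: go to q_0, push YZ → (q_0, bccacaaa, YZ)
  read b, top Y: go to q_0, push ε → (q_0, ccacaaa, Z)
  ε-move, top Z: go to q_0, push YZ → (q_0, ccacaaa, YZ)
  read c, top Y: go to q_2, push ε → (q_2, cacaaa, Z)
  read c, top Z: go to q_3, push Z → (q_3, acaaa, Z)
  read a, top Z: go to q_2, push AZ → (q_2, caaa, AZ)
  read c, top A: go to q_3, push A → (q_3, aaa, AZ)
  read a, top A: go to q_3, push A → (q_3, aa, AZ)
  read a, top A: go to q_3, push A → (q_3, a, AZ)
  read a, top A: go to q_3, push A → (q_3, ε, AZ)
All input consumed; M is in state q_3.

q_3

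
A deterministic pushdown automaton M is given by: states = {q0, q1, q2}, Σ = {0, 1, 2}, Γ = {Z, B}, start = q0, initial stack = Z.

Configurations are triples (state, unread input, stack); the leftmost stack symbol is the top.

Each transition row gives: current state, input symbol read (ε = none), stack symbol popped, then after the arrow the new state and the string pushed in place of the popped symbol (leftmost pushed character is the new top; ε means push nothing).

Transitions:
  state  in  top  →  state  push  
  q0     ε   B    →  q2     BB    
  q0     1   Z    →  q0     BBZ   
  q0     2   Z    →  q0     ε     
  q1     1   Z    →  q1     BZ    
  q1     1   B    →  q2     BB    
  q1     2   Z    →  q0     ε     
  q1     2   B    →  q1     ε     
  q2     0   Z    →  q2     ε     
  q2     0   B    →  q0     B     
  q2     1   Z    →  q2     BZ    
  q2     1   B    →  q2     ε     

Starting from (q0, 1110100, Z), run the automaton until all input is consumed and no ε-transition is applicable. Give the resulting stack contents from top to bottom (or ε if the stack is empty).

(q0, 1110100, Z)
  read 1, top Z: go to q0, push BBZ → (q0, 110100, BBZ)
  ε-move, top B: go to q2, push BB → (q2, 110100, BBBZ)
  read 1, top B: go to q2, push ε → (q2, 10100, BBZ)
  read 1, top B: go to q2, push ε → (q2, 0100, BZ)
  read 0, top B: go to q0, push B → (q0, 100, BZ)
  ε-move, top B: go to q2, push BB → (q2, 100, BBZ)
  read 1, top B: go to q2, push ε → (q2, 00, BZ)
  read 0, top B: go to q0, push B → (q0, 0, BZ)
  ε-move, top B: go to q2, push BB → (q2, 0, BBZ)
  read 0, top B: go to q0, push B → (q0, ε, BBZ)
  ε-move, top B: go to q2, push BB → (q2, ε, BBBZ)
All input consumed in state q2 with stack BBBZ.

BBBZ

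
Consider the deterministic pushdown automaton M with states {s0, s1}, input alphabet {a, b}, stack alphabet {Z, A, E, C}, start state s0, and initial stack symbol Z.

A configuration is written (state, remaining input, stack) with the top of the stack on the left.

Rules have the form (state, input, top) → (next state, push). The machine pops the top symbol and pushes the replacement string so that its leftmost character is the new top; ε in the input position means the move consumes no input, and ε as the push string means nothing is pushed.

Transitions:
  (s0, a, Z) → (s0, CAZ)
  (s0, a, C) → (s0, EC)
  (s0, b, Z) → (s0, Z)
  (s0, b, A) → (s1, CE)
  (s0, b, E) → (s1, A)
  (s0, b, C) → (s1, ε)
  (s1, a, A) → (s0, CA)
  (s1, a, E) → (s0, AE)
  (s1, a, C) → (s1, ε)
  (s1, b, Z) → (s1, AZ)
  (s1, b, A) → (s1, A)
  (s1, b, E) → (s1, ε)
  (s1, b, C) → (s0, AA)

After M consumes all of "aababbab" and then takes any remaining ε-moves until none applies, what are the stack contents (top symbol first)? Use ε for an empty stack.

(s0, aababbab, Z)
  read a, top Z: go to s0, push CAZ → (s0, ababbab, CAZ)
  read a, top C: go to s0, push EC → (s0, babbab, ECAZ)
  read b, top E: go to s1, push A → (s1, abbab, ACAZ)
  read a, top A: go to s0, push CA → (s0, bbab, CACAZ)
  read b, top C: go to s1, push ε → (s1, bab, ACAZ)
  read b, top A: go to s1, push A → (s1, ab, ACAZ)
  read a, top A: go to s0, push CA → (s0, b, CACAZ)
  read b, top C: go to s1, push ε → (s1, ε, ACAZ)
All input consumed in state s1 with stack ACAZ.

ACAZ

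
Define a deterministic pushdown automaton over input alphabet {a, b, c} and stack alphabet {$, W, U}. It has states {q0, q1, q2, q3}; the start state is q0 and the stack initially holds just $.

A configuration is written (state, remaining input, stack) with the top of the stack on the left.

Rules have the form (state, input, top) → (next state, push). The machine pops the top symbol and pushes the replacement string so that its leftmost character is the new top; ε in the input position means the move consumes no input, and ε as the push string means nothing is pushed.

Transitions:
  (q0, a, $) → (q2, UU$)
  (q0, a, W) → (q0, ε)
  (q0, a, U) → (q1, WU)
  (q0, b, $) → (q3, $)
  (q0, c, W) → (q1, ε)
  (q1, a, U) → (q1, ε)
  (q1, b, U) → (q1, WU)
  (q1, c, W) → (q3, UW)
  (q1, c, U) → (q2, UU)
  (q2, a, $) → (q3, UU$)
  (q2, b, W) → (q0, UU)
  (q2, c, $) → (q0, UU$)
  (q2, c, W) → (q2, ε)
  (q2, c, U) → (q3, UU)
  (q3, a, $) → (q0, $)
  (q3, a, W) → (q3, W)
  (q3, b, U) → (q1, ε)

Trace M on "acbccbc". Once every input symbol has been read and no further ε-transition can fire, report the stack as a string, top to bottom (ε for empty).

(q0, acbccbc, $)
  read a, top $: go to q2, push UU$ → (q2, cbccbc, UU$)
  read c, top U: go to q3, push UU → (q3, bccbc, UUU$)
  read b, top U: go to q1, push ε → (q1, ccbc, UU$)
  read c, top U: go to q2, push UU → (q2, cbc, UUU$)
  read c, top U: go to q3, push UU → (q3, bc, UUUU$)
  read b, top U: go to q1, push ε → (q1, c, UUU$)
  read c, top U: go to q2, push UU → (q2, ε, UUUU$)
All input consumed in state q2 with stack UUUU$.

UUUU$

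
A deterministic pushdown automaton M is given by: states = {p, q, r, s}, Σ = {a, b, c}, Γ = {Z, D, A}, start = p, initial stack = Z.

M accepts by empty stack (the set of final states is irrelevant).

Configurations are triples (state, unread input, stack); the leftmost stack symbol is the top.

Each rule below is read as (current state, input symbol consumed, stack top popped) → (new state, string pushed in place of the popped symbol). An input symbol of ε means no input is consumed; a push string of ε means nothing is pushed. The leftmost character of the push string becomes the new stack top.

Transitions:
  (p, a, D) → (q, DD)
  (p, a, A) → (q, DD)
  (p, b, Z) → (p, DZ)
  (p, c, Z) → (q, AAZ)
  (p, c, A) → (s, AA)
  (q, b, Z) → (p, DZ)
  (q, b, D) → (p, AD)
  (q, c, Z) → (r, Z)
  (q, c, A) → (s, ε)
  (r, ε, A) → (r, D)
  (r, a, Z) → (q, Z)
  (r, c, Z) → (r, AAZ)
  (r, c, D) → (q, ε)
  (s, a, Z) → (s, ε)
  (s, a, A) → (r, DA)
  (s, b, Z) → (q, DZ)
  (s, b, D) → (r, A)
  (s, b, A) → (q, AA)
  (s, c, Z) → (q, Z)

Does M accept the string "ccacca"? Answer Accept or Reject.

(p, ccacca, Z) ⊢ (q, cacca, AAZ) ⊢ (s, acca, AZ) ⊢ (r, cca, DAZ) ⊢ (q, ca, AZ) ⊢ (s, a, Z) ⊢ (s, ε, ε)
All input consumed and the stack is empty.

Accept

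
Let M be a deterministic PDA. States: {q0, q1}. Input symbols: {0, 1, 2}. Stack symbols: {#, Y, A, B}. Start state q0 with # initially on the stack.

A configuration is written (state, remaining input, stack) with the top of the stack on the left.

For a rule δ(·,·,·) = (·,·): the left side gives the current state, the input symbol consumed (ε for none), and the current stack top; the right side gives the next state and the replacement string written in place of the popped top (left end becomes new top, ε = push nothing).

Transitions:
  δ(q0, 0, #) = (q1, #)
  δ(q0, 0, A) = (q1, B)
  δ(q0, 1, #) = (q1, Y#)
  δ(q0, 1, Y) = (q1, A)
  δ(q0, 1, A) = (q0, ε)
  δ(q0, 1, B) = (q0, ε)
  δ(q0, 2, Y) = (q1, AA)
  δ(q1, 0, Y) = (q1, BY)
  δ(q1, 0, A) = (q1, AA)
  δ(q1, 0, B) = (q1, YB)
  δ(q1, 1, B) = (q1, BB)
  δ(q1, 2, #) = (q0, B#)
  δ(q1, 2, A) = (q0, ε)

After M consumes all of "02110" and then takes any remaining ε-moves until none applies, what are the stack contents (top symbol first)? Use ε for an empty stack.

BY#

(q0, 02110, #)
  read 0, top #: go to q1, push # → (q1, 2110, #)
  read 2, top #: go to q0, push B# → (q0, 110, B#)
  read 1, top B: go to q0, push ε → (q0, 10, #)
  read 1, top #: go to q1, push Y# → (q1, 0, Y#)
  read 0, top Y: go to q1, push BY → (q1, ε, BY#)
All input consumed in state q1 with stack BY#.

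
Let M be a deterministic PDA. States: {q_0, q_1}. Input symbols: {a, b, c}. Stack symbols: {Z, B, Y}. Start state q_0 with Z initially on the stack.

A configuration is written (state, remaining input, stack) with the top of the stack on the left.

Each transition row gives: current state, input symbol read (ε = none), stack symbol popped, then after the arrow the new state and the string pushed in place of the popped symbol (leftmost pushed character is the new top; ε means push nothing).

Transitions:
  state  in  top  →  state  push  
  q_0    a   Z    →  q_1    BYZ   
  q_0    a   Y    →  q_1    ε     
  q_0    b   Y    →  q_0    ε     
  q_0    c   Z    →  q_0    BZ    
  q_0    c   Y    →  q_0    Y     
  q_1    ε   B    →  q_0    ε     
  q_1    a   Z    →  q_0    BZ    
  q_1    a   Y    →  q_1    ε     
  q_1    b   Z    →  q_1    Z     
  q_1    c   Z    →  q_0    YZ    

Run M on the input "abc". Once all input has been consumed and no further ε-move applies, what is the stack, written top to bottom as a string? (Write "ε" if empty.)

(q_0, abc, Z)
  read a, top Z: go to q_1, push BYZ → (q_1, bc, BYZ)
  ε-move, top B: go to q_0, push ε → (q_0, bc, YZ)
  read b, top Y: go to q_0, push ε → (q_0, c, Z)
  read c, top Z: go to q_0, push BZ → (q_0, ε, BZ)
All input consumed in state q_0 with stack BZ.

BZ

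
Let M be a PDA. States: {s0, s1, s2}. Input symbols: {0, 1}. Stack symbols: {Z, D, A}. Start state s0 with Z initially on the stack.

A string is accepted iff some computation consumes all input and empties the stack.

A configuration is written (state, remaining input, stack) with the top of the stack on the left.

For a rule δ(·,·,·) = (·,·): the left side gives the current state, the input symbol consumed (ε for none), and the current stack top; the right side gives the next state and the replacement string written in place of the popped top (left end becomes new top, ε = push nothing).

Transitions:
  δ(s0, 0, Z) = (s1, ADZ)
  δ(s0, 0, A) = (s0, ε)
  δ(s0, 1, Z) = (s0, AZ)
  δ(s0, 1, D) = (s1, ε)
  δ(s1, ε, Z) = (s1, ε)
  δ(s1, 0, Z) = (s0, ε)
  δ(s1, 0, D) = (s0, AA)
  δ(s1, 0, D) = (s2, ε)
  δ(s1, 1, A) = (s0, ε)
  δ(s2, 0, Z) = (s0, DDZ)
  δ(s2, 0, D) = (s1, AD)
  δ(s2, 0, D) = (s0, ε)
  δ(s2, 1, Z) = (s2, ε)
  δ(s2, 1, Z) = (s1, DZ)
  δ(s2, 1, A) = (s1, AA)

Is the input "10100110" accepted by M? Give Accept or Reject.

One accepting computation: (s0, 10100110, Z) ⊢ (s0, 0100110, AZ) ⊢ (s0, 100110, Z) ⊢ (s0, 00110, AZ) ⊢ (s0, 0110, Z) ⊢ (s1, 110, ADZ) ⊢ (s0, 10, DZ) ⊢ (s1, 0, Z) ⊢ (s0, ε, ε)
All input consumed and the stack is empty.

Accept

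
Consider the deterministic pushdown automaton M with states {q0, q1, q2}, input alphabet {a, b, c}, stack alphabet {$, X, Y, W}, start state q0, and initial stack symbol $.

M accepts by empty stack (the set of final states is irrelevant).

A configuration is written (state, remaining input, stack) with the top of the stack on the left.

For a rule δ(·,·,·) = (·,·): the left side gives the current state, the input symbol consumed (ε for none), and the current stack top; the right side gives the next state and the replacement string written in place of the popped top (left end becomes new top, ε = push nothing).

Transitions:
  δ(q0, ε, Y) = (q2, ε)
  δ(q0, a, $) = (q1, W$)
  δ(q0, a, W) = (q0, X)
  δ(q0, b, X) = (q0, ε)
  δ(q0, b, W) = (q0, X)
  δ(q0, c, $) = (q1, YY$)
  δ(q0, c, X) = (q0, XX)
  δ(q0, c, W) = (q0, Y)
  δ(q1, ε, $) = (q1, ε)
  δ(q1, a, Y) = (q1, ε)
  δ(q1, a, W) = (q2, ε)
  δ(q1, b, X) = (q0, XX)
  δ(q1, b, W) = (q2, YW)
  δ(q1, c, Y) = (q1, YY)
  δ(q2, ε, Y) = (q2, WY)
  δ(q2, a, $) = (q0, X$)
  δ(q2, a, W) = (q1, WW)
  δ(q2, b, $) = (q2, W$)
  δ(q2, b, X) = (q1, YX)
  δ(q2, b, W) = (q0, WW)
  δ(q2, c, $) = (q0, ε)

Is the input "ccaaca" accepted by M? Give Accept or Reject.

(q0, ccaaca, $)
  read c, top $: go to q1, push YY$ → (q1, caaca, YY$)
  read c, top Y: go to q1, push YY → (q1, aaca, YYY$)
  read a, top Y: go to q1, push ε → (q1, aca, YY$)
  read a, top Y: go to q1, push ε → (q1, ca, Y$)
  read c, top Y: go to q1, push YY → (q1, a, YY$)
  read a, top Y: go to q1, push ε → (q1, ε, Y$)
All input consumed; stack is Y$, not empty, and no further ε-move applies.

Reject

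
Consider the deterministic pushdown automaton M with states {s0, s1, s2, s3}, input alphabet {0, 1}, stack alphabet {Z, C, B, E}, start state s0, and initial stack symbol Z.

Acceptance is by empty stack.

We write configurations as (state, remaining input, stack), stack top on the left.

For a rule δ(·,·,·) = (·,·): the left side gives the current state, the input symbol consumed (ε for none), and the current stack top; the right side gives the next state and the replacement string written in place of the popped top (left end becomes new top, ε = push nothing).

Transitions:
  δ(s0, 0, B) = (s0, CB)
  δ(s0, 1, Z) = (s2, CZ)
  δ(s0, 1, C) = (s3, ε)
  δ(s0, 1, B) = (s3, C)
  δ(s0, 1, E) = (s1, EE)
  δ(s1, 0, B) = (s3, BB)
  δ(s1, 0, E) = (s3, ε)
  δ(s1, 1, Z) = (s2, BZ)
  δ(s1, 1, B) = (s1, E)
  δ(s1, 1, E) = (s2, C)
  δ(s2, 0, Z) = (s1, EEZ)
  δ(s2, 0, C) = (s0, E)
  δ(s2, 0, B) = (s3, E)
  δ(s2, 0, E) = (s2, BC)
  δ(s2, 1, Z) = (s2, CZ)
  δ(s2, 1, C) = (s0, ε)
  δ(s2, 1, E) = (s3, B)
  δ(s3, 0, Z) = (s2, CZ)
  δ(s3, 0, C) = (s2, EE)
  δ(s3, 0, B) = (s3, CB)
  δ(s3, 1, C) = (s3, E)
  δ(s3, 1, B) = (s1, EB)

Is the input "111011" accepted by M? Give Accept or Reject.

(s0, 111011, Z) ⊢ (s2, 11011, CZ) ⊢ (s0, 1011, Z) ⊢ (s2, 011, CZ) ⊢ (s0, 11, EZ) ⊢ (s1, 1, EEZ) ⊢ (s2, ε, CEZ)
All input consumed; stack is CEZ, not empty, and no further ε-move applies.

Reject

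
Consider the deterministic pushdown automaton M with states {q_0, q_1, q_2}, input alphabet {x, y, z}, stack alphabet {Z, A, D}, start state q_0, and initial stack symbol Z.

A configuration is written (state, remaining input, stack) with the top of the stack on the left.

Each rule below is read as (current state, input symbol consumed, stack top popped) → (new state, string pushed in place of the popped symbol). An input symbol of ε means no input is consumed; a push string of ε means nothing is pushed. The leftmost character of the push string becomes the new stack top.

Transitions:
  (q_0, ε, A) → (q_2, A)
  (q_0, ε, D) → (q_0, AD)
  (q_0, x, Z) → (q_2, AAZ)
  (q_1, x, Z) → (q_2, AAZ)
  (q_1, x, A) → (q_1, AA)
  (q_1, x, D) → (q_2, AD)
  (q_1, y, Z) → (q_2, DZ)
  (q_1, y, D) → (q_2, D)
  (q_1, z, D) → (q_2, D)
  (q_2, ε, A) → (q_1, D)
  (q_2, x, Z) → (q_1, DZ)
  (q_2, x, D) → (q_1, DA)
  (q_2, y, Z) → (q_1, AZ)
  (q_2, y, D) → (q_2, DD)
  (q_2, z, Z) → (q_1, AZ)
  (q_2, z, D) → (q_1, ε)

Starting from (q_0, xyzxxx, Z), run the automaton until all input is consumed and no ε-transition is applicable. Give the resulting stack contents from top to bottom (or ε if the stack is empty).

AAAAZ

(q_0, xyzxxx, Z) ⊢ (q_2, yzxxx, AAZ) ⊢ (q_1, yzxxx, DAZ) ⊢ (q_2, zxxx, DAZ) ⊢ (q_1, xxx, AZ) ⊢ (q_1, xx, AAZ) ⊢ (q_1, x, AAAZ) ⊢ (q_1, ε, AAAAZ)
All input consumed in state q_1 with stack AAAAZ.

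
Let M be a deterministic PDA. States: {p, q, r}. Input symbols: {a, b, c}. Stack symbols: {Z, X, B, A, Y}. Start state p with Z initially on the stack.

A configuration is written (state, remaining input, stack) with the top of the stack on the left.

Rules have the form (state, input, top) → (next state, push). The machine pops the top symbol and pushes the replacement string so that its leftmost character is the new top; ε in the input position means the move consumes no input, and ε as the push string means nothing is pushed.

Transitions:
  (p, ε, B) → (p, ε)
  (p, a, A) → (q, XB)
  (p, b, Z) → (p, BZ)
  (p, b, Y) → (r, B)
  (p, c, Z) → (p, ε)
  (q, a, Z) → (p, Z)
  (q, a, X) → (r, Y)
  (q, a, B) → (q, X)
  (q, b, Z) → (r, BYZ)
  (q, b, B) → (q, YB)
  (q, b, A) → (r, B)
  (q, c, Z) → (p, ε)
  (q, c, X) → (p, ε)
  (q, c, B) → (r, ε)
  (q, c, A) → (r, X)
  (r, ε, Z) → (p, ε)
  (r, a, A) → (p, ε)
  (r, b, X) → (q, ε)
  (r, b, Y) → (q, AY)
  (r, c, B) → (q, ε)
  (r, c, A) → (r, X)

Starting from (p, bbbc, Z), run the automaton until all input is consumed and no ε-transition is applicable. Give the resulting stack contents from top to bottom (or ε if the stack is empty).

ε

(p, bbbc, Z) ⊢ (p, bbc, BZ) ⊢ (p, bbc, Z) ⊢ (p, bc, BZ) ⊢ (p, bc, Z) ⊢ (p, c, BZ) ⊢ (p, c, Z) ⊢ (p, ε, ε)
All input consumed in state p with stack ε.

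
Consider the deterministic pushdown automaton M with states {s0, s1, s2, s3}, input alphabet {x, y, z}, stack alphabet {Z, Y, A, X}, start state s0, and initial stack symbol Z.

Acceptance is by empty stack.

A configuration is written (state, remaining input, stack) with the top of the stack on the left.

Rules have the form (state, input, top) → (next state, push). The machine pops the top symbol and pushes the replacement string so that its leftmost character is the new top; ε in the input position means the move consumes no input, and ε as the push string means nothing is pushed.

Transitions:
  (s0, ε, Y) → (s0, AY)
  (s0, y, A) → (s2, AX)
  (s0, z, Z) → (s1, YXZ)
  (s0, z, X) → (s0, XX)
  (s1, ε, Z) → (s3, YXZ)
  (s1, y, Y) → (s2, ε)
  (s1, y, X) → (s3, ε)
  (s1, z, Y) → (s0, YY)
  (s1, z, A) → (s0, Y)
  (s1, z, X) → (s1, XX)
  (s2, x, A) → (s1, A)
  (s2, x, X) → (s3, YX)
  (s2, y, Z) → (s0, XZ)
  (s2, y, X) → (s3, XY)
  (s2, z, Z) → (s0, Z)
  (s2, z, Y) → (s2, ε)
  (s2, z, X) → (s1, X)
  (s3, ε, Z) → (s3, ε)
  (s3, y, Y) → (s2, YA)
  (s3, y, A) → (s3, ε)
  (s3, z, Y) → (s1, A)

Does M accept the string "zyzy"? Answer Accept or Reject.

Accept

(s0, zyzy, Z) ⊢ (s1, yzy, YXZ) ⊢ (s2, zy, XZ) ⊢ (s1, y, XZ) ⊢ (s3, ε, Z) ⊢ (s3, ε, ε)
All input consumed and the stack is empty.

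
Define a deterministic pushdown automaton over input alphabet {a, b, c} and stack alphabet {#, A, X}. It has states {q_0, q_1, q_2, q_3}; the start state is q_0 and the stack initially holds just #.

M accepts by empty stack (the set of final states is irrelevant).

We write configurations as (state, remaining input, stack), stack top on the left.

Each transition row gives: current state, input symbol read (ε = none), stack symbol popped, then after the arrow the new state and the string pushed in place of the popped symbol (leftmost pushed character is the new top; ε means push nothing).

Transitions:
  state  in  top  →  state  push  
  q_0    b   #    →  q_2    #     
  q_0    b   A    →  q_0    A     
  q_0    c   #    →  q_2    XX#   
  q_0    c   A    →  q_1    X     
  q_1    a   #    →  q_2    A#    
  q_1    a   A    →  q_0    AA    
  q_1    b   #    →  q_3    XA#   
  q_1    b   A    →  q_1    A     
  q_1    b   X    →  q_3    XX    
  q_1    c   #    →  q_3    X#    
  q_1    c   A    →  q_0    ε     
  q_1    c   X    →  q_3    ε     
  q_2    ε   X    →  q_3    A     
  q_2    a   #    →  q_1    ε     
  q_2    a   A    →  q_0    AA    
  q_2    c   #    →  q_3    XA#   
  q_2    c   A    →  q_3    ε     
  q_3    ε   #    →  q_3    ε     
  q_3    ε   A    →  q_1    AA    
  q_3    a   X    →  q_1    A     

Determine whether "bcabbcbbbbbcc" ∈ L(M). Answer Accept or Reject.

Accept

(q_0, bcabbcbbbbbcc, #)
  read b, top #: go to q_2, push # → (q_2, cabbcbbbbbcc, #)
  read c, top #: go to q_3, push XA# → (q_3, abbcbbbbbcc, XA#)
  read a, top X: go to q_1, push A → (q_1, bbcbbbbbcc, AA#)
  read b, top A: go to q_1, push A → (q_1, bcbbbbbcc, AA#)
  read b, top A: go to q_1, push A → (q_1, cbbbbbcc, AA#)
  read c, top A: go to q_0, push ε → (q_0, bbbbbcc, A#)
  read b, top A: go to q_0, push A → (q_0, bbbbcc, A#)
  read b, top A: go to q_0, push A → (q_0, bbbcc, A#)
  read b, top A: go to q_0, push A → (q_0, bbcc, A#)
  read b, top A: go to q_0, push A → (q_0, bcc, A#)
  read b, top A: go to q_0, push A → (q_0, cc, A#)
  read c, top A: go to q_1, push X → (q_1, c, X#)
  read c, top X: go to q_3, push ε → (q_3, ε, #)
  ε-move, top #: go to q_3, push ε → (q_3, ε, ε)
All input consumed and the stack is empty.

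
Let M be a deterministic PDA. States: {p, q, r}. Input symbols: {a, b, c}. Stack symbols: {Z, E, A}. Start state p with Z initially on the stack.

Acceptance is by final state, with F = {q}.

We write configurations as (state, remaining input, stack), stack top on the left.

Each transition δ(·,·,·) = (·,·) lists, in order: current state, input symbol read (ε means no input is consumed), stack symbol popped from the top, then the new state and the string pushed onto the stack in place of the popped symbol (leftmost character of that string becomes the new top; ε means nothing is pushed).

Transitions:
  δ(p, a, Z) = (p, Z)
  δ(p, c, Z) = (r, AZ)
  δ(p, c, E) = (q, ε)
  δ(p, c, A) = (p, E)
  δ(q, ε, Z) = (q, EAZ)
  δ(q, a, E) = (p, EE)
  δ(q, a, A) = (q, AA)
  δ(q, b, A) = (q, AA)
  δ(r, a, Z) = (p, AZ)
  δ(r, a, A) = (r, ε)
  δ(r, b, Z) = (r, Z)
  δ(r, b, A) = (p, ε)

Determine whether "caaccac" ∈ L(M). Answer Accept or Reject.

Accept

(p, caaccac, Z) ⊢ (r, aaccac, AZ) ⊢ (r, accac, Z) ⊢ (p, ccac, AZ) ⊢ (p, cac, EZ) ⊢ (q, ac, Z) ⊢ (q, ac, EAZ) ⊢ (p, c, EEAZ) ⊢ (q, ε, EAZ)
All input consumed; state q ∈ F.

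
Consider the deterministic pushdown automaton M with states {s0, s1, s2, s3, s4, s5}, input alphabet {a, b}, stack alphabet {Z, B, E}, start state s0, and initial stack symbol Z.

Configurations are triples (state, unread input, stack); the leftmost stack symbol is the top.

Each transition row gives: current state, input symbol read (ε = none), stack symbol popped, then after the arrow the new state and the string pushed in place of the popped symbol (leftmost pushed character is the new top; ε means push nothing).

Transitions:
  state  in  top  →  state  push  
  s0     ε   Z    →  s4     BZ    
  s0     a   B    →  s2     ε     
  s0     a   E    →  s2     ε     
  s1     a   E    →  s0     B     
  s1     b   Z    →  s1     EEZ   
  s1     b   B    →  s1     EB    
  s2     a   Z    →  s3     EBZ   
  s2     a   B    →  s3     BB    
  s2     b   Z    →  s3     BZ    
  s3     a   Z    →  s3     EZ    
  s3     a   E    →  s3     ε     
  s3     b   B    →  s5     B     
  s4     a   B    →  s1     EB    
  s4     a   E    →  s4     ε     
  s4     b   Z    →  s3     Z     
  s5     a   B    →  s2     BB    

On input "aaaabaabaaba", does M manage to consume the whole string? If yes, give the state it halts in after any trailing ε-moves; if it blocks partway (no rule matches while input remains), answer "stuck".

s2

(s0, aaaabaabaaba, Z)
  ε-move, top Z: go to s4, push BZ → (s4, aaaabaabaaba, BZ)
  read a, top B: go to s1, push EB → (s1, aaabaabaaba, EBZ)
  read a, top E: go to s0, push B → (s0, aabaabaaba, BBZ)
  read a, top B: go to s2, push ε → (s2, abaabaaba, BZ)
  read a, top B: go to s3, push BB → (s3, baabaaba, BBZ)
  read b, top B: go to s5, push B → (s5, aabaaba, BBZ)
  read a, top B: go to s2, push BB → (s2, abaaba, BBBZ)
  read a, top B: go to s3, push BB → (s3, baaba, BBBBZ)
  read b, top B: go to s5, push B → (s5, aaba, BBBBZ)
  read a, top B: go to s2, push BB → (s2, aba, BBBBBZ)
  read a, top B: go to s3, push BB → (s3, ba, BBBBBBZ)
  read b, top B: go to s5, push B → (s5, a, BBBBBBZ)
  read a, top B: go to s2, push BB → (s2, ε, BBBBBBBZ)
All input consumed; M is in state s2.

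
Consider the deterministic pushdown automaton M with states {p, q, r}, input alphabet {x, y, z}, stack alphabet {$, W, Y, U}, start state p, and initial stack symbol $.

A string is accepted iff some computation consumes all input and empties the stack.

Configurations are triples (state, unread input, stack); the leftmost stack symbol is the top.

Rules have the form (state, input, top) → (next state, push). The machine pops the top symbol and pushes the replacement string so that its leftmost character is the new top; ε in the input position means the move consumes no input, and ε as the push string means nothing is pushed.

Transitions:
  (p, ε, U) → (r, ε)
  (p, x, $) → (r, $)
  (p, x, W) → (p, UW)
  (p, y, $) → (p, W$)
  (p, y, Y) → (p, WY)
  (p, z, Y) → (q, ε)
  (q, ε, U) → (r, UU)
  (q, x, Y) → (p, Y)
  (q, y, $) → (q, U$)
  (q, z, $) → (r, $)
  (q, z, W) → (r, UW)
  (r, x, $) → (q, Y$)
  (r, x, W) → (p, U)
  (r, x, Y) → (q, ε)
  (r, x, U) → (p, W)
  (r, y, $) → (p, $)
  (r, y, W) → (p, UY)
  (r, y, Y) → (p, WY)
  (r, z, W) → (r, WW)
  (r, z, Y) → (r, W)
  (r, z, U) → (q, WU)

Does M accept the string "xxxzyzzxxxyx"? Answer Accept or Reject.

(p, xxxzyzzxxxyx, $)
  read x, top $: go to r, push $ → (r, xxzyzzxxxyx, $)
  read x, top $: go to q, push Y$ → (q, xzyzzxxxyx, Y$)
  read x, top Y: go to p, push Y → (p, zyzzxxxyx, Y$)
  read z, top Y: go to q, push ε → (q, yzzxxxyx, $)
  read y, top $: go to q, push U$ → (q, zzxxxyx, U$)
  ε-move, top U: go to r, push UU → (r, zzxxxyx, UU$)
  read z, top U: go to q, push WU → (q, zxxxyx, WUU$)
  read z, top W: go to r, push UW → (r, xxxyx, UWUU$)
  read x, top U: go to p, push W → (p, xxyx, WWUU$)
  read x, top W: go to p, push UW → (p, xyx, UWWUU$)
  ε-move, top U: go to r, push ε → (r, xyx, WWUU$)
  read x, top W: go to p, push U → (p, yx, UWUU$)
  ε-move, top U: go to r, push ε → (r, yx, WUU$)
  read y, top W: go to p, push UY → (p, x, UYUU$)
  ε-move, top U: go to r, push ε → (r, x, YUU$)
  read x, top Y: go to q, push ε → (q, ε, UU$)
  ε-move, top U: go to r, push UU → (r, ε, UUU$)
All input consumed; stack is UUU$, not empty, and no further ε-move applies.

Reject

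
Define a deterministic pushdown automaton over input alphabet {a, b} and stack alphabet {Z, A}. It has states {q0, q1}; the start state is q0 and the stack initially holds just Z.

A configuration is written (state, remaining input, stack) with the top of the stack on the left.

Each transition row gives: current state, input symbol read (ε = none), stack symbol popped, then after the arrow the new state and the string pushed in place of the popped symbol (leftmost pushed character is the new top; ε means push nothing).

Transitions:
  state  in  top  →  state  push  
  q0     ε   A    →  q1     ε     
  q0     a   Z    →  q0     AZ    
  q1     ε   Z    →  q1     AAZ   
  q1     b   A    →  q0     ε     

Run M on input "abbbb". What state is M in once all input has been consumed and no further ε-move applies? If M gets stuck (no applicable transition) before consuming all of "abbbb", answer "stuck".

q1

(q0, abbbb, Z) ⊢ (q0, bbbb, AZ) ⊢ (q1, bbbb, Z) ⊢ (q1, bbbb, AAZ) ⊢ (q0, bbb, AZ) ⊢ (q1, bbb, Z) ⊢ (q1, bbb, AAZ) ⊢ (q0, bb, AZ) ⊢ (q1, bb, Z) ⊢ (q1, bb, AAZ) ⊢ (q0, b, AZ) ⊢ (q1, b, Z) ⊢ (q1, b, AAZ) ⊢ (q0, ε, AZ) ⊢ (q1, ε, Z) ⊢ (q1, ε, AAZ)
All input consumed; M is in state q1.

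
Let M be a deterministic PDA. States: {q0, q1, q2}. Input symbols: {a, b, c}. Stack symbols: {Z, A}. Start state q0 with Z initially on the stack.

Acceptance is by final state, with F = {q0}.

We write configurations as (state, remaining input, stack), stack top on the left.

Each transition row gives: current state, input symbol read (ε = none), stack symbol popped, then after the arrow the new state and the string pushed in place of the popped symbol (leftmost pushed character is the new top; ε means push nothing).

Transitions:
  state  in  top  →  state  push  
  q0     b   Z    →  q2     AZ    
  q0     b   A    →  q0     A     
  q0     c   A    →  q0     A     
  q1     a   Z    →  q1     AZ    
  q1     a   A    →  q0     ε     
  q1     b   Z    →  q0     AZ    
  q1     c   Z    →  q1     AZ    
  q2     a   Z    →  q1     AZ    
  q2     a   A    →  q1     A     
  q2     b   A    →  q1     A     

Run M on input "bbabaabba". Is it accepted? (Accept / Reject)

Accept

(q0, bbabaabba, Z)
  read b, top Z: go to q2, push AZ → (q2, babaabba, AZ)
  read b, top A: go to q1, push A → (q1, abaabba, AZ)
  read a, top A: go to q0, push ε → (q0, baabba, Z)
  read b, top Z: go to q2, push AZ → (q2, aabba, AZ)
  read a, top A: go to q1, push A → (q1, abba, AZ)
  read a, top A: go to q0, push ε → (q0, bba, Z)
  read b, top Z: go to q2, push AZ → (q2, ba, AZ)
  read b, top A: go to q1, push A → (q1, a, AZ)
  read a, top A: go to q0, push ε → (q0, ε, Z)
All input consumed; state q0 ∈ F.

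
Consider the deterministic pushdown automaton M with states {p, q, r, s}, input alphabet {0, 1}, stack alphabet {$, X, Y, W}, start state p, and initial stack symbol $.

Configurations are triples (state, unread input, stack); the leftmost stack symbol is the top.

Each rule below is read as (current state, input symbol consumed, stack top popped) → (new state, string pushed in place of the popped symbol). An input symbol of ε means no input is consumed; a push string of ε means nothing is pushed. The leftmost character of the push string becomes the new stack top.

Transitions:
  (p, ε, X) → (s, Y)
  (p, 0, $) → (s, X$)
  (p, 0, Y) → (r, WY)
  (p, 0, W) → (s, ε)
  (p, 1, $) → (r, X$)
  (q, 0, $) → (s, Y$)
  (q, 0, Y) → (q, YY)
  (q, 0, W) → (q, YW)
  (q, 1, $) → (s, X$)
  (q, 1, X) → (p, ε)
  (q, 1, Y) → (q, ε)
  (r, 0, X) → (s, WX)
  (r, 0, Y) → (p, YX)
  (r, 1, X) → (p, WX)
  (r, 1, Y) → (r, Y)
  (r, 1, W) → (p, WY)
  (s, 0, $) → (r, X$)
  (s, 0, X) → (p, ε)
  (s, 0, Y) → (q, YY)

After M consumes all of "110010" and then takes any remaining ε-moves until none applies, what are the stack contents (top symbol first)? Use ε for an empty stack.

(p, 110010, $) ⊢ (r, 10010, X$) ⊢ (p, 0010, WX$) ⊢ (s, 010, X$) ⊢ (p, 10, $) ⊢ (r, 0, X$) ⊢ (s, ε, WX$)
All input consumed in state s with stack WX$.

WX$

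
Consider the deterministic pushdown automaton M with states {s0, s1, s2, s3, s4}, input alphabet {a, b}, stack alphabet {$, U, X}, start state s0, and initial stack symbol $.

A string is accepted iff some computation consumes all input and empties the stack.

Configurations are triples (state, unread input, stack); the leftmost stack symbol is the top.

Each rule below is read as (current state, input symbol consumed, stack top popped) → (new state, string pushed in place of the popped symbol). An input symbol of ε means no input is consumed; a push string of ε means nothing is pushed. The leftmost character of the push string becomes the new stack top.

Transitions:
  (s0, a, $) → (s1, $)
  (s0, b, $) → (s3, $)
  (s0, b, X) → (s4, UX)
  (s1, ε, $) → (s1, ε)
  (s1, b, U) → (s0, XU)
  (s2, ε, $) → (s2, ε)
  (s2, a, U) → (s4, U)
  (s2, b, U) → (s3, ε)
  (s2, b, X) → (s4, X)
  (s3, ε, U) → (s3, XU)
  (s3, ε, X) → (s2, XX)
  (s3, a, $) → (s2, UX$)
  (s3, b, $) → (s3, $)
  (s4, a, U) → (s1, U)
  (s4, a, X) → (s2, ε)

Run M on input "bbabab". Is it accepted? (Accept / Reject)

Reject

(s0, bbabab, $)
  read b, top $: go to s3, push $ → (s3, babab, $)
  read b, top $: go to s3, push $ → (s3, abab, $)
  read a, top $: go to s2, push UX$ → (s2, bab, UX$)
  read b, top U: go to s3, push ε → (s3, ab, X$)
  ε-move, top X: go to s2, push XX → (s2, ab, XX$)
No transition applies at (s2, ab, XX$); input not fully consumed.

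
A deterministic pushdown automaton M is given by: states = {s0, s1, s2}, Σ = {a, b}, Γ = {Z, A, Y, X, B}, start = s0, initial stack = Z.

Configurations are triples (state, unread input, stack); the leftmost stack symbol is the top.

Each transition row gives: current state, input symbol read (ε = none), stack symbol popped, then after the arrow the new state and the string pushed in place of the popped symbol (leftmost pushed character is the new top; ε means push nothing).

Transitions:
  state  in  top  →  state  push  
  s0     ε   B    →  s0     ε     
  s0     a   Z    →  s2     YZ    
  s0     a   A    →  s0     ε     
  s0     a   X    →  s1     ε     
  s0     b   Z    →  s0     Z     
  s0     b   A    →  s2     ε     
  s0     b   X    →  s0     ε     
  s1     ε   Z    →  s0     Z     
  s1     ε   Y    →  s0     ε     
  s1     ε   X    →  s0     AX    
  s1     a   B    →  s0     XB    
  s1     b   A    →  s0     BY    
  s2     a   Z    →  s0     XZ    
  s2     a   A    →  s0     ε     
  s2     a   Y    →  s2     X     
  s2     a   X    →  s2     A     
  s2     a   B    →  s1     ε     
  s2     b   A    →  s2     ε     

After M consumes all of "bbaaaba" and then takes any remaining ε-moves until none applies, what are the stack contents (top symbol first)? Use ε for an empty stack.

(s0, bbaaaba, Z)
  read b, top Z: go to s0, push Z → (s0, baaaba, Z)
  read b, top Z: go to s0, push Z → (s0, aaaba, Z)
  read a, top Z: go to s2, push YZ → (s2, aaba, YZ)
  read a, top Y: go to s2, push X → (s2, aba, XZ)
  read a, top X: go to s2, push A → (s2, ba, AZ)
  read b, top A: go to s2, push ε → (s2, a, Z)
  read a, top Z: go to s0, push XZ → (s0, ε, XZ)
All input consumed in state s0 with stack XZ.

XZ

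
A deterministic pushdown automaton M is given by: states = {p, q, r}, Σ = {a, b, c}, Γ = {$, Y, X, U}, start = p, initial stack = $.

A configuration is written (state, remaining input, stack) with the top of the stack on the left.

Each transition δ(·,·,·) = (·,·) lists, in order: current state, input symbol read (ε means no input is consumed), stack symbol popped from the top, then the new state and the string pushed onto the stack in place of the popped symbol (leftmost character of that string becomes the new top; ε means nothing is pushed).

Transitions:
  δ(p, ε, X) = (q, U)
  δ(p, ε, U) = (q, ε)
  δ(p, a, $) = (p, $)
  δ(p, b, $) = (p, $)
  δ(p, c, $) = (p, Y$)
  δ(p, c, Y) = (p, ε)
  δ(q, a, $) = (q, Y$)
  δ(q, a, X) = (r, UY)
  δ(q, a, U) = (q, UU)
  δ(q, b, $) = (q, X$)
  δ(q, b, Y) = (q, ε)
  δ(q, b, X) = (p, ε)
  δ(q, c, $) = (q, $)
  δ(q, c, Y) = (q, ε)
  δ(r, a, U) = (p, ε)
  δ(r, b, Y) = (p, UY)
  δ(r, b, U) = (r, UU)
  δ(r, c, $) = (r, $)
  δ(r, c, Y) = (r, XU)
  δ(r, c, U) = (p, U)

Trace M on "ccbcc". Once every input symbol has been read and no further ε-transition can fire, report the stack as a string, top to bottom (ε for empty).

$

(p, ccbcc, $) ⊢ (p, cbcc, Y$) ⊢ (p, bcc, $) ⊢ (p, cc, $) ⊢ (p, c, Y$) ⊢ (p, ε, $)
All input consumed in state p with stack $.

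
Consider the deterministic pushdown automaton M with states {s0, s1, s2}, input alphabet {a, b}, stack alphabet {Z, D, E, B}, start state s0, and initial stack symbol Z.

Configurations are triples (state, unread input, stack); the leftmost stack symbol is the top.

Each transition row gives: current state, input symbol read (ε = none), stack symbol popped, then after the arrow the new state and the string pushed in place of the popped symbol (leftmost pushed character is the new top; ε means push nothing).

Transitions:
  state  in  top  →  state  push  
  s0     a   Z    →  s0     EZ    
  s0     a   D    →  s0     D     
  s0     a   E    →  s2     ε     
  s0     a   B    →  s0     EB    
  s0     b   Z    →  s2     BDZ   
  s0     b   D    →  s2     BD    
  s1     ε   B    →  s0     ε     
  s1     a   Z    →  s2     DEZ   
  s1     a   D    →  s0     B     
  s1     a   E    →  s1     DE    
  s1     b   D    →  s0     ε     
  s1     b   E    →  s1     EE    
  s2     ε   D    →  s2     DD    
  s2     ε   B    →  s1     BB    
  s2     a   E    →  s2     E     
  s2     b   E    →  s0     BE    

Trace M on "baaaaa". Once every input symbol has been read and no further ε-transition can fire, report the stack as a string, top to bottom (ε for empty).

(s0, baaaaa, Z)
  read b, top Z: go to s2, push BDZ → (s2, aaaaa, BDZ)
  ε-move, top B: go to s1, push BB → (s1, aaaaa, BBDZ)
  ε-move, top B: go to s0, push ε → (s0, aaaaa, BDZ)
  read a, top B: go to s0, push EB → (s0, aaaa, EBDZ)
  read a, top E: go to s2, push ε → (s2, aaa, BDZ)
  ε-move, top B: go to s1, push BB → (s1, aaa, BBDZ)
  ε-move, top B: go to s0, push ε → (s0, aaa, BDZ)
  read a, top B: go to s0, push EB → (s0, aa, EBDZ)
  read a, top E: go to s2, push ε → (s2, a, BDZ)
  ε-move, top B: go to s1, push BB → (s1, a, BBDZ)
  ε-move, top B: go to s0, push ε → (s0, a, BDZ)
  read a, top B: go to s0, push EB → (s0, ε, EBDZ)
All input consumed in state s0 with stack EBDZ.

EBDZ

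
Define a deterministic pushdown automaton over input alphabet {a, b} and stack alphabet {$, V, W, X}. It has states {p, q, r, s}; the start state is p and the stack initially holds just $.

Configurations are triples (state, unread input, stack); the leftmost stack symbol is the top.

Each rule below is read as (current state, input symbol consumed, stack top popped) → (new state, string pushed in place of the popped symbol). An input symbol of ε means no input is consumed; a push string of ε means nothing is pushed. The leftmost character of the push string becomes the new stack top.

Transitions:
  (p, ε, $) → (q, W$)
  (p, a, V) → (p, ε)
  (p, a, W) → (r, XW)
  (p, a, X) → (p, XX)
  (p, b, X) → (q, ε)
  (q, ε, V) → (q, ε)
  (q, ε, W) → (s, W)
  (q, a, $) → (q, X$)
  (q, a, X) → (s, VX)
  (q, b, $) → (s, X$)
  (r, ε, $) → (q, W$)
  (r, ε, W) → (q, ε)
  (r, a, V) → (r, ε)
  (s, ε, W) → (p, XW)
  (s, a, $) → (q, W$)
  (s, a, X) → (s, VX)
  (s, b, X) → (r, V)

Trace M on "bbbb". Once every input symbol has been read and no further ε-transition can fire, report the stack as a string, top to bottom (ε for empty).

XW$

(p, bbbb, $)
  ε-move, top $: go to q, push W$ → (q, bbbb, W$)
  ε-move, top W: go to s, push W → (s, bbbb, W$)
  ε-move, top W: go to p, push XW → (p, bbbb, XW$)
  read b, top X: go to q, push ε → (q, bbb, W$)
  ε-move, top W: go to s, push W → (s, bbb, W$)
  ε-move, top W: go to p, push XW → (p, bbb, XW$)
  read b, top X: go to q, push ε → (q, bb, W$)
  ε-move, top W: go to s, push W → (s, bb, W$)
  ε-move, top W: go to p, push XW → (p, bb, XW$)
  read b, top X: go to q, push ε → (q, b, W$)
  ε-move, top W: go to s, push W → (s, b, W$)
  ε-move, top W: go to p, push XW → (p, b, XW$)
  read b, top X: go to q, push ε → (q, ε, W$)
  ε-move, top W: go to s, push W → (s, ε, W$)
  ε-move, top W: go to p, push XW → (p, ε, XW$)
All input consumed in state p with stack XW$.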